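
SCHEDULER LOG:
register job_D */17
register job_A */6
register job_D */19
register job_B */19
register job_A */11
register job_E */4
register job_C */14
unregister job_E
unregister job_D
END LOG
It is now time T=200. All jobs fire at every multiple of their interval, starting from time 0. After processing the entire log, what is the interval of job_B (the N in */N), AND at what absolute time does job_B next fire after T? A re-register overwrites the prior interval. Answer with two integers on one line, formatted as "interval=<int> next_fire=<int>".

Op 1: register job_D */17 -> active={job_D:*/17}
Op 2: register job_A */6 -> active={job_A:*/6, job_D:*/17}
Op 3: register job_D */19 -> active={job_A:*/6, job_D:*/19}
Op 4: register job_B */19 -> active={job_A:*/6, job_B:*/19, job_D:*/19}
Op 5: register job_A */11 -> active={job_A:*/11, job_B:*/19, job_D:*/19}
Op 6: register job_E */4 -> active={job_A:*/11, job_B:*/19, job_D:*/19, job_E:*/4}
Op 7: register job_C */14 -> active={job_A:*/11, job_B:*/19, job_C:*/14, job_D:*/19, job_E:*/4}
Op 8: unregister job_E -> active={job_A:*/11, job_B:*/19, job_C:*/14, job_D:*/19}
Op 9: unregister job_D -> active={job_A:*/11, job_B:*/19, job_C:*/14}
Final interval of job_B = 19
Next fire of job_B after T=200: (200//19+1)*19 = 209

Answer: interval=19 next_fire=209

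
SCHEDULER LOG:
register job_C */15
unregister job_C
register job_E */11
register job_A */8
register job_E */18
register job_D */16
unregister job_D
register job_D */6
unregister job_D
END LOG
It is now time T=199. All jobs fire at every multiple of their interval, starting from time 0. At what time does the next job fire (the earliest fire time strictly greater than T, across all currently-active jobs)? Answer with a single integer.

Answer: 200

Derivation:
Op 1: register job_C */15 -> active={job_C:*/15}
Op 2: unregister job_C -> active={}
Op 3: register job_E */11 -> active={job_E:*/11}
Op 4: register job_A */8 -> active={job_A:*/8, job_E:*/11}
Op 5: register job_E */18 -> active={job_A:*/8, job_E:*/18}
Op 6: register job_D */16 -> active={job_A:*/8, job_D:*/16, job_E:*/18}
Op 7: unregister job_D -> active={job_A:*/8, job_E:*/18}
Op 8: register job_D */6 -> active={job_A:*/8, job_D:*/6, job_E:*/18}
Op 9: unregister job_D -> active={job_A:*/8, job_E:*/18}
  job_A: interval 8, next fire after T=199 is 200
  job_E: interval 18, next fire after T=199 is 216
Earliest fire time = 200 (job job_A)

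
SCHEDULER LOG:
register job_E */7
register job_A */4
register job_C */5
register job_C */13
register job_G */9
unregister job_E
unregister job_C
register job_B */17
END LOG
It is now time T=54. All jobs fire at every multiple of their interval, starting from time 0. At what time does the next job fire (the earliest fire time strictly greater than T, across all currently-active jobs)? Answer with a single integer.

Op 1: register job_E */7 -> active={job_E:*/7}
Op 2: register job_A */4 -> active={job_A:*/4, job_E:*/7}
Op 3: register job_C */5 -> active={job_A:*/4, job_C:*/5, job_E:*/7}
Op 4: register job_C */13 -> active={job_A:*/4, job_C:*/13, job_E:*/7}
Op 5: register job_G */9 -> active={job_A:*/4, job_C:*/13, job_E:*/7, job_G:*/9}
Op 6: unregister job_E -> active={job_A:*/4, job_C:*/13, job_G:*/9}
Op 7: unregister job_C -> active={job_A:*/4, job_G:*/9}
Op 8: register job_B */17 -> active={job_A:*/4, job_B:*/17, job_G:*/9}
  job_A: interval 4, next fire after T=54 is 56
  job_B: interval 17, next fire after T=54 is 68
  job_G: interval 9, next fire after T=54 is 63
Earliest fire time = 56 (job job_A)

Answer: 56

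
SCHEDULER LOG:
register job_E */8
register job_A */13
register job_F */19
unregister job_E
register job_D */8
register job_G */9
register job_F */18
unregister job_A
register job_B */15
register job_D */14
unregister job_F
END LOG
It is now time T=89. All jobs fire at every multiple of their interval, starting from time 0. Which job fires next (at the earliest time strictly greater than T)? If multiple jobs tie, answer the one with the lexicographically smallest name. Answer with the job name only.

Answer: job_B

Derivation:
Op 1: register job_E */8 -> active={job_E:*/8}
Op 2: register job_A */13 -> active={job_A:*/13, job_E:*/8}
Op 3: register job_F */19 -> active={job_A:*/13, job_E:*/8, job_F:*/19}
Op 4: unregister job_E -> active={job_A:*/13, job_F:*/19}
Op 5: register job_D */8 -> active={job_A:*/13, job_D:*/8, job_F:*/19}
Op 6: register job_G */9 -> active={job_A:*/13, job_D:*/8, job_F:*/19, job_G:*/9}
Op 7: register job_F */18 -> active={job_A:*/13, job_D:*/8, job_F:*/18, job_G:*/9}
Op 8: unregister job_A -> active={job_D:*/8, job_F:*/18, job_G:*/9}
Op 9: register job_B */15 -> active={job_B:*/15, job_D:*/8, job_F:*/18, job_G:*/9}
Op 10: register job_D */14 -> active={job_B:*/15, job_D:*/14, job_F:*/18, job_G:*/9}
Op 11: unregister job_F -> active={job_B:*/15, job_D:*/14, job_G:*/9}
  job_B: interval 15, next fire after T=89 is 90
  job_D: interval 14, next fire after T=89 is 98
  job_G: interval 9, next fire after T=89 is 90
Earliest = 90, winner (lex tiebreak) = job_B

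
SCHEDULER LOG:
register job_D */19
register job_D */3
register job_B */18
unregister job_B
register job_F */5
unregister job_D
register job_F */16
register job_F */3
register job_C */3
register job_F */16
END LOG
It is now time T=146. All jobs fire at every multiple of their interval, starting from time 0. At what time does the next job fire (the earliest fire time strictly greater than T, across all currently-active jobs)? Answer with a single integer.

Op 1: register job_D */19 -> active={job_D:*/19}
Op 2: register job_D */3 -> active={job_D:*/3}
Op 3: register job_B */18 -> active={job_B:*/18, job_D:*/3}
Op 4: unregister job_B -> active={job_D:*/3}
Op 5: register job_F */5 -> active={job_D:*/3, job_F:*/5}
Op 6: unregister job_D -> active={job_F:*/5}
Op 7: register job_F */16 -> active={job_F:*/16}
Op 8: register job_F */3 -> active={job_F:*/3}
Op 9: register job_C */3 -> active={job_C:*/3, job_F:*/3}
Op 10: register job_F */16 -> active={job_C:*/3, job_F:*/16}
  job_C: interval 3, next fire after T=146 is 147
  job_F: interval 16, next fire after T=146 is 160
Earliest fire time = 147 (job job_C)

Answer: 147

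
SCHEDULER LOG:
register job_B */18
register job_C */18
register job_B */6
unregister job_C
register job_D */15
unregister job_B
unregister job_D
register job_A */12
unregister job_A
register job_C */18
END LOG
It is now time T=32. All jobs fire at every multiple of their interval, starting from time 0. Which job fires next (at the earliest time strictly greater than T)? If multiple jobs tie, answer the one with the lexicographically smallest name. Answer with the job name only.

Answer: job_C

Derivation:
Op 1: register job_B */18 -> active={job_B:*/18}
Op 2: register job_C */18 -> active={job_B:*/18, job_C:*/18}
Op 3: register job_B */6 -> active={job_B:*/6, job_C:*/18}
Op 4: unregister job_C -> active={job_B:*/6}
Op 5: register job_D */15 -> active={job_B:*/6, job_D:*/15}
Op 6: unregister job_B -> active={job_D:*/15}
Op 7: unregister job_D -> active={}
Op 8: register job_A */12 -> active={job_A:*/12}
Op 9: unregister job_A -> active={}
Op 10: register job_C */18 -> active={job_C:*/18}
  job_C: interval 18, next fire after T=32 is 36
Earliest = 36, winner (lex tiebreak) = job_C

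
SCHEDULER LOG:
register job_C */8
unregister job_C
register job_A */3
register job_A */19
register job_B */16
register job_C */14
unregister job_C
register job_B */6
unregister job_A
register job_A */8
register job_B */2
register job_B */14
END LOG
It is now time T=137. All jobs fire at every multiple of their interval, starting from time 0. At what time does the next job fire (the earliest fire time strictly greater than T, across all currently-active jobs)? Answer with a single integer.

Answer: 140

Derivation:
Op 1: register job_C */8 -> active={job_C:*/8}
Op 2: unregister job_C -> active={}
Op 3: register job_A */3 -> active={job_A:*/3}
Op 4: register job_A */19 -> active={job_A:*/19}
Op 5: register job_B */16 -> active={job_A:*/19, job_B:*/16}
Op 6: register job_C */14 -> active={job_A:*/19, job_B:*/16, job_C:*/14}
Op 7: unregister job_C -> active={job_A:*/19, job_B:*/16}
Op 8: register job_B */6 -> active={job_A:*/19, job_B:*/6}
Op 9: unregister job_A -> active={job_B:*/6}
Op 10: register job_A */8 -> active={job_A:*/8, job_B:*/6}
Op 11: register job_B */2 -> active={job_A:*/8, job_B:*/2}
Op 12: register job_B */14 -> active={job_A:*/8, job_B:*/14}
  job_A: interval 8, next fire after T=137 is 144
  job_B: interval 14, next fire after T=137 is 140
Earliest fire time = 140 (job job_B)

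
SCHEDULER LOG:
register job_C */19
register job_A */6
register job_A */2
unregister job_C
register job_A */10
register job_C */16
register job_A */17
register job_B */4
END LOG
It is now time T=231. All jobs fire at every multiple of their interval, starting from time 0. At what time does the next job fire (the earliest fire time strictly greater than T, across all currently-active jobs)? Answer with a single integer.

Op 1: register job_C */19 -> active={job_C:*/19}
Op 2: register job_A */6 -> active={job_A:*/6, job_C:*/19}
Op 3: register job_A */2 -> active={job_A:*/2, job_C:*/19}
Op 4: unregister job_C -> active={job_A:*/2}
Op 5: register job_A */10 -> active={job_A:*/10}
Op 6: register job_C */16 -> active={job_A:*/10, job_C:*/16}
Op 7: register job_A */17 -> active={job_A:*/17, job_C:*/16}
Op 8: register job_B */4 -> active={job_A:*/17, job_B:*/4, job_C:*/16}
  job_A: interval 17, next fire after T=231 is 238
  job_B: interval 4, next fire after T=231 is 232
  job_C: interval 16, next fire after T=231 is 240
Earliest fire time = 232 (job job_B)

Answer: 232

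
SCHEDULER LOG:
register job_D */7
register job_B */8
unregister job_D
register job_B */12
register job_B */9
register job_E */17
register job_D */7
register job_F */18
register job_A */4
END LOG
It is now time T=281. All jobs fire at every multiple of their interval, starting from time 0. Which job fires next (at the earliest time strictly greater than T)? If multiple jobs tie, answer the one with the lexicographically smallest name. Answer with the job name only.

Op 1: register job_D */7 -> active={job_D:*/7}
Op 2: register job_B */8 -> active={job_B:*/8, job_D:*/7}
Op 3: unregister job_D -> active={job_B:*/8}
Op 4: register job_B */12 -> active={job_B:*/12}
Op 5: register job_B */9 -> active={job_B:*/9}
Op 6: register job_E */17 -> active={job_B:*/9, job_E:*/17}
Op 7: register job_D */7 -> active={job_B:*/9, job_D:*/7, job_E:*/17}
Op 8: register job_F */18 -> active={job_B:*/9, job_D:*/7, job_E:*/17, job_F:*/18}
Op 9: register job_A */4 -> active={job_A:*/4, job_B:*/9, job_D:*/7, job_E:*/17, job_F:*/18}
  job_A: interval 4, next fire after T=281 is 284
  job_B: interval 9, next fire after T=281 is 288
  job_D: interval 7, next fire after T=281 is 287
  job_E: interval 17, next fire after T=281 is 289
  job_F: interval 18, next fire after T=281 is 288
Earliest = 284, winner (lex tiebreak) = job_A

Answer: job_A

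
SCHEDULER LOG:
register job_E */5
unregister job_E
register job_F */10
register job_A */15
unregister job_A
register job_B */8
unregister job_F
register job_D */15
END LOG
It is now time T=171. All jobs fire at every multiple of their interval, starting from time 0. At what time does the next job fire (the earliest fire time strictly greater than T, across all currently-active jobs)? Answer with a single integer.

Answer: 176

Derivation:
Op 1: register job_E */5 -> active={job_E:*/5}
Op 2: unregister job_E -> active={}
Op 3: register job_F */10 -> active={job_F:*/10}
Op 4: register job_A */15 -> active={job_A:*/15, job_F:*/10}
Op 5: unregister job_A -> active={job_F:*/10}
Op 6: register job_B */8 -> active={job_B:*/8, job_F:*/10}
Op 7: unregister job_F -> active={job_B:*/8}
Op 8: register job_D */15 -> active={job_B:*/8, job_D:*/15}
  job_B: interval 8, next fire after T=171 is 176
  job_D: interval 15, next fire after T=171 is 180
Earliest fire time = 176 (job job_B)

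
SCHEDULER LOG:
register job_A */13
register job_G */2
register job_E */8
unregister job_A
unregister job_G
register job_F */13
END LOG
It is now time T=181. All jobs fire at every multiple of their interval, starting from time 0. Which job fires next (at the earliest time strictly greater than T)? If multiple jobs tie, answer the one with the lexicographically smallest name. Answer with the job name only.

Answer: job_F

Derivation:
Op 1: register job_A */13 -> active={job_A:*/13}
Op 2: register job_G */2 -> active={job_A:*/13, job_G:*/2}
Op 3: register job_E */8 -> active={job_A:*/13, job_E:*/8, job_G:*/2}
Op 4: unregister job_A -> active={job_E:*/8, job_G:*/2}
Op 5: unregister job_G -> active={job_E:*/8}
Op 6: register job_F */13 -> active={job_E:*/8, job_F:*/13}
  job_E: interval 8, next fire after T=181 is 184
  job_F: interval 13, next fire after T=181 is 182
Earliest = 182, winner (lex tiebreak) = job_F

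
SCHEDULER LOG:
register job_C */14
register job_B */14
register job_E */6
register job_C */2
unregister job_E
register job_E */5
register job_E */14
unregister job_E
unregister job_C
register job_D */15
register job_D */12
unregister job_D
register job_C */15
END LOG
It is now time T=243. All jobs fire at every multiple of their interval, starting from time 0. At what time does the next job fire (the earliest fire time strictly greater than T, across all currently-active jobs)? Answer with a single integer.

Answer: 252

Derivation:
Op 1: register job_C */14 -> active={job_C:*/14}
Op 2: register job_B */14 -> active={job_B:*/14, job_C:*/14}
Op 3: register job_E */6 -> active={job_B:*/14, job_C:*/14, job_E:*/6}
Op 4: register job_C */2 -> active={job_B:*/14, job_C:*/2, job_E:*/6}
Op 5: unregister job_E -> active={job_B:*/14, job_C:*/2}
Op 6: register job_E */5 -> active={job_B:*/14, job_C:*/2, job_E:*/5}
Op 7: register job_E */14 -> active={job_B:*/14, job_C:*/2, job_E:*/14}
Op 8: unregister job_E -> active={job_B:*/14, job_C:*/2}
Op 9: unregister job_C -> active={job_B:*/14}
Op 10: register job_D */15 -> active={job_B:*/14, job_D:*/15}
Op 11: register job_D */12 -> active={job_B:*/14, job_D:*/12}
Op 12: unregister job_D -> active={job_B:*/14}
Op 13: register job_C */15 -> active={job_B:*/14, job_C:*/15}
  job_B: interval 14, next fire after T=243 is 252
  job_C: interval 15, next fire after T=243 is 255
Earliest fire time = 252 (job job_B)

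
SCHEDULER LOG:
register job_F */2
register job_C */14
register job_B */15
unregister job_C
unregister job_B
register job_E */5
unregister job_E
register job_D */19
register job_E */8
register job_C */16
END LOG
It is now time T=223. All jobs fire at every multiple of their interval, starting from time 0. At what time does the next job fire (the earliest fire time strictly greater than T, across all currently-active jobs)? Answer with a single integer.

Answer: 224

Derivation:
Op 1: register job_F */2 -> active={job_F:*/2}
Op 2: register job_C */14 -> active={job_C:*/14, job_F:*/2}
Op 3: register job_B */15 -> active={job_B:*/15, job_C:*/14, job_F:*/2}
Op 4: unregister job_C -> active={job_B:*/15, job_F:*/2}
Op 5: unregister job_B -> active={job_F:*/2}
Op 6: register job_E */5 -> active={job_E:*/5, job_F:*/2}
Op 7: unregister job_E -> active={job_F:*/2}
Op 8: register job_D */19 -> active={job_D:*/19, job_F:*/2}
Op 9: register job_E */8 -> active={job_D:*/19, job_E:*/8, job_F:*/2}
Op 10: register job_C */16 -> active={job_C:*/16, job_D:*/19, job_E:*/8, job_F:*/2}
  job_C: interval 16, next fire after T=223 is 224
  job_D: interval 19, next fire after T=223 is 228
  job_E: interval 8, next fire after T=223 is 224
  job_F: interval 2, next fire after T=223 is 224
Earliest fire time = 224 (job job_C)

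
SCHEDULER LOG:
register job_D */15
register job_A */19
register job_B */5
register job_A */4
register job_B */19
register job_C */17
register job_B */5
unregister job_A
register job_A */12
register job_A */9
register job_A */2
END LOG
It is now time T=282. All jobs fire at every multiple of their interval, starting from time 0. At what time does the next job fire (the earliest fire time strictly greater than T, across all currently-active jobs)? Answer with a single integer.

Op 1: register job_D */15 -> active={job_D:*/15}
Op 2: register job_A */19 -> active={job_A:*/19, job_D:*/15}
Op 3: register job_B */5 -> active={job_A:*/19, job_B:*/5, job_D:*/15}
Op 4: register job_A */4 -> active={job_A:*/4, job_B:*/5, job_D:*/15}
Op 5: register job_B */19 -> active={job_A:*/4, job_B:*/19, job_D:*/15}
Op 6: register job_C */17 -> active={job_A:*/4, job_B:*/19, job_C:*/17, job_D:*/15}
Op 7: register job_B */5 -> active={job_A:*/4, job_B:*/5, job_C:*/17, job_D:*/15}
Op 8: unregister job_A -> active={job_B:*/5, job_C:*/17, job_D:*/15}
Op 9: register job_A */12 -> active={job_A:*/12, job_B:*/5, job_C:*/17, job_D:*/15}
Op 10: register job_A */9 -> active={job_A:*/9, job_B:*/5, job_C:*/17, job_D:*/15}
Op 11: register job_A */2 -> active={job_A:*/2, job_B:*/5, job_C:*/17, job_D:*/15}
  job_A: interval 2, next fire after T=282 is 284
  job_B: interval 5, next fire after T=282 is 285
  job_C: interval 17, next fire after T=282 is 289
  job_D: interval 15, next fire after T=282 is 285
Earliest fire time = 284 (job job_A)

Answer: 284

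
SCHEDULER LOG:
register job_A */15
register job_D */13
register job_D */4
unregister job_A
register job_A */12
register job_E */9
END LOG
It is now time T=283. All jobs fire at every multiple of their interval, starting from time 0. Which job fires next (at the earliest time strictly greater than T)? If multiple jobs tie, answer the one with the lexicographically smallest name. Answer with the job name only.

Op 1: register job_A */15 -> active={job_A:*/15}
Op 2: register job_D */13 -> active={job_A:*/15, job_D:*/13}
Op 3: register job_D */4 -> active={job_A:*/15, job_D:*/4}
Op 4: unregister job_A -> active={job_D:*/4}
Op 5: register job_A */12 -> active={job_A:*/12, job_D:*/4}
Op 6: register job_E */9 -> active={job_A:*/12, job_D:*/4, job_E:*/9}
  job_A: interval 12, next fire after T=283 is 288
  job_D: interval 4, next fire after T=283 is 284
  job_E: interval 9, next fire after T=283 is 288
Earliest = 284, winner (lex tiebreak) = job_D

Answer: job_D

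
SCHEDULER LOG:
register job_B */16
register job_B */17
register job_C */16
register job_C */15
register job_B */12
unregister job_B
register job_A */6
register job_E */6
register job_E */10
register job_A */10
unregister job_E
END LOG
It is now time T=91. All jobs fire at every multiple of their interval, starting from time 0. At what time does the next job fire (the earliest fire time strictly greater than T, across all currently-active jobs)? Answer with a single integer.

Answer: 100

Derivation:
Op 1: register job_B */16 -> active={job_B:*/16}
Op 2: register job_B */17 -> active={job_B:*/17}
Op 3: register job_C */16 -> active={job_B:*/17, job_C:*/16}
Op 4: register job_C */15 -> active={job_B:*/17, job_C:*/15}
Op 5: register job_B */12 -> active={job_B:*/12, job_C:*/15}
Op 6: unregister job_B -> active={job_C:*/15}
Op 7: register job_A */6 -> active={job_A:*/6, job_C:*/15}
Op 8: register job_E */6 -> active={job_A:*/6, job_C:*/15, job_E:*/6}
Op 9: register job_E */10 -> active={job_A:*/6, job_C:*/15, job_E:*/10}
Op 10: register job_A */10 -> active={job_A:*/10, job_C:*/15, job_E:*/10}
Op 11: unregister job_E -> active={job_A:*/10, job_C:*/15}
  job_A: interval 10, next fire after T=91 is 100
  job_C: interval 15, next fire after T=91 is 105
Earliest fire time = 100 (job job_A)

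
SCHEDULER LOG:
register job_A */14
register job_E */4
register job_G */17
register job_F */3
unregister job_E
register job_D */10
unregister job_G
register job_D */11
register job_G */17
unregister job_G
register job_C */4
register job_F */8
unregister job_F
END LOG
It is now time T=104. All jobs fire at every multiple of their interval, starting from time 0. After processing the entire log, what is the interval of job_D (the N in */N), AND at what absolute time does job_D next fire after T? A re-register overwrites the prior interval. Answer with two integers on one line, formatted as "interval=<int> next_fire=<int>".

Answer: interval=11 next_fire=110

Derivation:
Op 1: register job_A */14 -> active={job_A:*/14}
Op 2: register job_E */4 -> active={job_A:*/14, job_E:*/4}
Op 3: register job_G */17 -> active={job_A:*/14, job_E:*/4, job_G:*/17}
Op 4: register job_F */3 -> active={job_A:*/14, job_E:*/4, job_F:*/3, job_G:*/17}
Op 5: unregister job_E -> active={job_A:*/14, job_F:*/3, job_G:*/17}
Op 6: register job_D */10 -> active={job_A:*/14, job_D:*/10, job_F:*/3, job_G:*/17}
Op 7: unregister job_G -> active={job_A:*/14, job_D:*/10, job_F:*/3}
Op 8: register job_D */11 -> active={job_A:*/14, job_D:*/11, job_F:*/3}
Op 9: register job_G */17 -> active={job_A:*/14, job_D:*/11, job_F:*/3, job_G:*/17}
Op 10: unregister job_G -> active={job_A:*/14, job_D:*/11, job_F:*/3}
Op 11: register job_C */4 -> active={job_A:*/14, job_C:*/4, job_D:*/11, job_F:*/3}
Op 12: register job_F */8 -> active={job_A:*/14, job_C:*/4, job_D:*/11, job_F:*/8}
Op 13: unregister job_F -> active={job_A:*/14, job_C:*/4, job_D:*/11}
Final interval of job_D = 11
Next fire of job_D after T=104: (104//11+1)*11 = 110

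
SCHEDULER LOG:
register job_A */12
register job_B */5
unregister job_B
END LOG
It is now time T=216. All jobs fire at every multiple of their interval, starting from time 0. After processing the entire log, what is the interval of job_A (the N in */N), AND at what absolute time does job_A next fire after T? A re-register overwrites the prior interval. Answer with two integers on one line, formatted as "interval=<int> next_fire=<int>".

Answer: interval=12 next_fire=228

Derivation:
Op 1: register job_A */12 -> active={job_A:*/12}
Op 2: register job_B */5 -> active={job_A:*/12, job_B:*/5}
Op 3: unregister job_B -> active={job_A:*/12}
Final interval of job_A = 12
Next fire of job_A after T=216: (216//12+1)*12 = 228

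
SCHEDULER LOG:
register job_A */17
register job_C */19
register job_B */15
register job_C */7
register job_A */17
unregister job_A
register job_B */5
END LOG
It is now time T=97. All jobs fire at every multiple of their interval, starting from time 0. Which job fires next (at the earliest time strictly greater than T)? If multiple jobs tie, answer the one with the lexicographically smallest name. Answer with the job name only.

Op 1: register job_A */17 -> active={job_A:*/17}
Op 2: register job_C */19 -> active={job_A:*/17, job_C:*/19}
Op 3: register job_B */15 -> active={job_A:*/17, job_B:*/15, job_C:*/19}
Op 4: register job_C */7 -> active={job_A:*/17, job_B:*/15, job_C:*/7}
Op 5: register job_A */17 -> active={job_A:*/17, job_B:*/15, job_C:*/7}
Op 6: unregister job_A -> active={job_B:*/15, job_C:*/7}
Op 7: register job_B */5 -> active={job_B:*/5, job_C:*/7}
  job_B: interval 5, next fire after T=97 is 100
  job_C: interval 7, next fire after T=97 is 98
Earliest = 98, winner (lex tiebreak) = job_C

Answer: job_C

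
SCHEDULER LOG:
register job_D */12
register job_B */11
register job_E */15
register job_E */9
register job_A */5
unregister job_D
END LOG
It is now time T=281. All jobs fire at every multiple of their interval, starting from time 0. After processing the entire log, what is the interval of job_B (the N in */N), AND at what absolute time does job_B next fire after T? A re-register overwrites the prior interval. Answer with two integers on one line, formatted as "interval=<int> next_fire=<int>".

Op 1: register job_D */12 -> active={job_D:*/12}
Op 2: register job_B */11 -> active={job_B:*/11, job_D:*/12}
Op 3: register job_E */15 -> active={job_B:*/11, job_D:*/12, job_E:*/15}
Op 4: register job_E */9 -> active={job_B:*/11, job_D:*/12, job_E:*/9}
Op 5: register job_A */5 -> active={job_A:*/5, job_B:*/11, job_D:*/12, job_E:*/9}
Op 6: unregister job_D -> active={job_A:*/5, job_B:*/11, job_E:*/9}
Final interval of job_B = 11
Next fire of job_B after T=281: (281//11+1)*11 = 286

Answer: interval=11 next_fire=286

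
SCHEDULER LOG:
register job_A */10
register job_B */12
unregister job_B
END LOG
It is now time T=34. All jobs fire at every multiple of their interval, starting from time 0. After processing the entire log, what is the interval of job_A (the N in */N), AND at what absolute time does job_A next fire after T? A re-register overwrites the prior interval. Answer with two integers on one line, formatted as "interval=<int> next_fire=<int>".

Op 1: register job_A */10 -> active={job_A:*/10}
Op 2: register job_B */12 -> active={job_A:*/10, job_B:*/12}
Op 3: unregister job_B -> active={job_A:*/10}
Final interval of job_A = 10
Next fire of job_A after T=34: (34//10+1)*10 = 40

Answer: interval=10 next_fire=40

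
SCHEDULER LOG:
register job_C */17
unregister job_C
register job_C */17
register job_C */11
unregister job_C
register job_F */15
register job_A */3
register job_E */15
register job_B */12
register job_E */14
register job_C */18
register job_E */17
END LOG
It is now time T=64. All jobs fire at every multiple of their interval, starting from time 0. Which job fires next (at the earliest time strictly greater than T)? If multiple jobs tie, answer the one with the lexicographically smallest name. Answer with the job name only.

Answer: job_A

Derivation:
Op 1: register job_C */17 -> active={job_C:*/17}
Op 2: unregister job_C -> active={}
Op 3: register job_C */17 -> active={job_C:*/17}
Op 4: register job_C */11 -> active={job_C:*/11}
Op 5: unregister job_C -> active={}
Op 6: register job_F */15 -> active={job_F:*/15}
Op 7: register job_A */3 -> active={job_A:*/3, job_F:*/15}
Op 8: register job_E */15 -> active={job_A:*/3, job_E:*/15, job_F:*/15}
Op 9: register job_B */12 -> active={job_A:*/3, job_B:*/12, job_E:*/15, job_F:*/15}
Op 10: register job_E */14 -> active={job_A:*/3, job_B:*/12, job_E:*/14, job_F:*/15}
Op 11: register job_C */18 -> active={job_A:*/3, job_B:*/12, job_C:*/18, job_E:*/14, job_F:*/15}
Op 12: register job_E */17 -> active={job_A:*/3, job_B:*/12, job_C:*/18, job_E:*/17, job_F:*/15}
  job_A: interval 3, next fire after T=64 is 66
  job_B: interval 12, next fire after T=64 is 72
  job_C: interval 18, next fire after T=64 is 72
  job_E: interval 17, next fire after T=64 is 68
  job_F: interval 15, next fire after T=64 is 75
Earliest = 66, winner (lex tiebreak) = job_A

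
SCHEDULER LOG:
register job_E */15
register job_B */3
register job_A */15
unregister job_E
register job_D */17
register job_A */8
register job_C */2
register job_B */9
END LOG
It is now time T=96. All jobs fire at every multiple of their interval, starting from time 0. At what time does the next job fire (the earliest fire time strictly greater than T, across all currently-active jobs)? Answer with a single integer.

Op 1: register job_E */15 -> active={job_E:*/15}
Op 2: register job_B */3 -> active={job_B:*/3, job_E:*/15}
Op 3: register job_A */15 -> active={job_A:*/15, job_B:*/3, job_E:*/15}
Op 4: unregister job_E -> active={job_A:*/15, job_B:*/3}
Op 5: register job_D */17 -> active={job_A:*/15, job_B:*/3, job_D:*/17}
Op 6: register job_A */8 -> active={job_A:*/8, job_B:*/3, job_D:*/17}
Op 7: register job_C */2 -> active={job_A:*/8, job_B:*/3, job_C:*/2, job_D:*/17}
Op 8: register job_B */9 -> active={job_A:*/8, job_B:*/9, job_C:*/2, job_D:*/17}
  job_A: interval 8, next fire after T=96 is 104
  job_B: interval 9, next fire after T=96 is 99
  job_C: interval 2, next fire after T=96 is 98
  job_D: interval 17, next fire after T=96 is 102
Earliest fire time = 98 (job job_C)

Answer: 98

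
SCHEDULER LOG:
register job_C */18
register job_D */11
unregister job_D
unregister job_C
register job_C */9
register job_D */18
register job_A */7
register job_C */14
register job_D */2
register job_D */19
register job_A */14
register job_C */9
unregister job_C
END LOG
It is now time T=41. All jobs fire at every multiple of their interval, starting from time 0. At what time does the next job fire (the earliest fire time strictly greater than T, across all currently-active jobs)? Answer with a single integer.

Op 1: register job_C */18 -> active={job_C:*/18}
Op 2: register job_D */11 -> active={job_C:*/18, job_D:*/11}
Op 3: unregister job_D -> active={job_C:*/18}
Op 4: unregister job_C -> active={}
Op 5: register job_C */9 -> active={job_C:*/9}
Op 6: register job_D */18 -> active={job_C:*/9, job_D:*/18}
Op 7: register job_A */7 -> active={job_A:*/7, job_C:*/9, job_D:*/18}
Op 8: register job_C */14 -> active={job_A:*/7, job_C:*/14, job_D:*/18}
Op 9: register job_D */2 -> active={job_A:*/7, job_C:*/14, job_D:*/2}
Op 10: register job_D */19 -> active={job_A:*/7, job_C:*/14, job_D:*/19}
Op 11: register job_A */14 -> active={job_A:*/14, job_C:*/14, job_D:*/19}
Op 12: register job_C */9 -> active={job_A:*/14, job_C:*/9, job_D:*/19}
Op 13: unregister job_C -> active={job_A:*/14, job_D:*/19}
  job_A: interval 14, next fire after T=41 is 42
  job_D: interval 19, next fire after T=41 is 57
Earliest fire time = 42 (job job_A)

Answer: 42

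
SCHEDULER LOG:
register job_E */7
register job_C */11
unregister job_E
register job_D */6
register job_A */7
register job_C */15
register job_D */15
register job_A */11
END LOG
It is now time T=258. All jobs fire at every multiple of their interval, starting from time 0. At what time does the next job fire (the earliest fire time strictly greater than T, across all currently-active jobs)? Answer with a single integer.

Answer: 264

Derivation:
Op 1: register job_E */7 -> active={job_E:*/7}
Op 2: register job_C */11 -> active={job_C:*/11, job_E:*/7}
Op 3: unregister job_E -> active={job_C:*/11}
Op 4: register job_D */6 -> active={job_C:*/11, job_D:*/6}
Op 5: register job_A */7 -> active={job_A:*/7, job_C:*/11, job_D:*/6}
Op 6: register job_C */15 -> active={job_A:*/7, job_C:*/15, job_D:*/6}
Op 7: register job_D */15 -> active={job_A:*/7, job_C:*/15, job_D:*/15}
Op 8: register job_A */11 -> active={job_A:*/11, job_C:*/15, job_D:*/15}
  job_A: interval 11, next fire after T=258 is 264
  job_C: interval 15, next fire after T=258 is 270
  job_D: interval 15, next fire after T=258 is 270
Earliest fire time = 264 (job job_A)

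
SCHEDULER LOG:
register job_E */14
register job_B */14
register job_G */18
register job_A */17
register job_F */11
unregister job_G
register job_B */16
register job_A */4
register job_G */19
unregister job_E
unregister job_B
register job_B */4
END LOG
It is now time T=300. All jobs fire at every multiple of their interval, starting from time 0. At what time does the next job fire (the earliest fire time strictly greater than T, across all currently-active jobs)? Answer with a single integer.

Answer: 304

Derivation:
Op 1: register job_E */14 -> active={job_E:*/14}
Op 2: register job_B */14 -> active={job_B:*/14, job_E:*/14}
Op 3: register job_G */18 -> active={job_B:*/14, job_E:*/14, job_G:*/18}
Op 4: register job_A */17 -> active={job_A:*/17, job_B:*/14, job_E:*/14, job_G:*/18}
Op 5: register job_F */11 -> active={job_A:*/17, job_B:*/14, job_E:*/14, job_F:*/11, job_G:*/18}
Op 6: unregister job_G -> active={job_A:*/17, job_B:*/14, job_E:*/14, job_F:*/11}
Op 7: register job_B */16 -> active={job_A:*/17, job_B:*/16, job_E:*/14, job_F:*/11}
Op 8: register job_A */4 -> active={job_A:*/4, job_B:*/16, job_E:*/14, job_F:*/11}
Op 9: register job_G */19 -> active={job_A:*/4, job_B:*/16, job_E:*/14, job_F:*/11, job_G:*/19}
Op 10: unregister job_E -> active={job_A:*/4, job_B:*/16, job_F:*/11, job_G:*/19}
Op 11: unregister job_B -> active={job_A:*/4, job_F:*/11, job_G:*/19}
Op 12: register job_B */4 -> active={job_A:*/4, job_B:*/4, job_F:*/11, job_G:*/19}
  job_A: interval 4, next fire after T=300 is 304
  job_B: interval 4, next fire after T=300 is 304
  job_F: interval 11, next fire after T=300 is 308
  job_G: interval 19, next fire after T=300 is 304
Earliest fire time = 304 (job job_A)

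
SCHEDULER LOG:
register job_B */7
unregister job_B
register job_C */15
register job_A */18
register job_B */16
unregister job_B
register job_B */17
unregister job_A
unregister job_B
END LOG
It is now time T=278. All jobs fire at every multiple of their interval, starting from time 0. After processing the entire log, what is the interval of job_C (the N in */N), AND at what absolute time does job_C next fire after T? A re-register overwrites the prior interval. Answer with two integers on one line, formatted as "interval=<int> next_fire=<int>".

Op 1: register job_B */7 -> active={job_B:*/7}
Op 2: unregister job_B -> active={}
Op 3: register job_C */15 -> active={job_C:*/15}
Op 4: register job_A */18 -> active={job_A:*/18, job_C:*/15}
Op 5: register job_B */16 -> active={job_A:*/18, job_B:*/16, job_C:*/15}
Op 6: unregister job_B -> active={job_A:*/18, job_C:*/15}
Op 7: register job_B */17 -> active={job_A:*/18, job_B:*/17, job_C:*/15}
Op 8: unregister job_A -> active={job_B:*/17, job_C:*/15}
Op 9: unregister job_B -> active={job_C:*/15}
Final interval of job_C = 15
Next fire of job_C after T=278: (278//15+1)*15 = 285

Answer: interval=15 next_fire=285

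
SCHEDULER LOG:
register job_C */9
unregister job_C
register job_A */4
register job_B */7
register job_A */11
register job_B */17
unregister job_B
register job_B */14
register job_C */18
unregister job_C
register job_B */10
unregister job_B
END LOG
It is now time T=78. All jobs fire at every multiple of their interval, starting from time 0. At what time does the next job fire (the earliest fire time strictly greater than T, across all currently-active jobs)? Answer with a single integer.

Answer: 88

Derivation:
Op 1: register job_C */9 -> active={job_C:*/9}
Op 2: unregister job_C -> active={}
Op 3: register job_A */4 -> active={job_A:*/4}
Op 4: register job_B */7 -> active={job_A:*/4, job_B:*/7}
Op 5: register job_A */11 -> active={job_A:*/11, job_B:*/7}
Op 6: register job_B */17 -> active={job_A:*/11, job_B:*/17}
Op 7: unregister job_B -> active={job_A:*/11}
Op 8: register job_B */14 -> active={job_A:*/11, job_B:*/14}
Op 9: register job_C */18 -> active={job_A:*/11, job_B:*/14, job_C:*/18}
Op 10: unregister job_C -> active={job_A:*/11, job_B:*/14}
Op 11: register job_B */10 -> active={job_A:*/11, job_B:*/10}
Op 12: unregister job_B -> active={job_A:*/11}
  job_A: interval 11, next fire after T=78 is 88
Earliest fire time = 88 (job job_A)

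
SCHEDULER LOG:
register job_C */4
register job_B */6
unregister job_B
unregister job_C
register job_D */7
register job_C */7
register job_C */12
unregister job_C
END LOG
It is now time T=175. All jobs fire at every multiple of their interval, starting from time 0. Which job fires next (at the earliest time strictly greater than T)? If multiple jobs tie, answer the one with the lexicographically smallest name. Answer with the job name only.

Answer: job_D

Derivation:
Op 1: register job_C */4 -> active={job_C:*/4}
Op 2: register job_B */6 -> active={job_B:*/6, job_C:*/4}
Op 3: unregister job_B -> active={job_C:*/4}
Op 4: unregister job_C -> active={}
Op 5: register job_D */7 -> active={job_D:*/7}
Op 6: register job_C */7 -> active={job_C:*/7, job_D:*/7}
Op 7: register job_C */12 -> active={job_C:*/12, job_D:*/7}
Op 8: unregister job_C -> active={job_D:*/7}
  job_D: interval 7, next fire after T=175 is 182
Earliest = 182, winner (lex tiebreak) = job_D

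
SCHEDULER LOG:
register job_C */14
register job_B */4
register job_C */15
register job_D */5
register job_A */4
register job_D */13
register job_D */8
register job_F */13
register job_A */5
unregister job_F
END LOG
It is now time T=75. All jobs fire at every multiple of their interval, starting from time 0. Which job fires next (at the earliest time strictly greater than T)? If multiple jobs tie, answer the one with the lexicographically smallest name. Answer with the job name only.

Answer: job_B

Derivation:
Op 1: register job_C */14 -> active={job_C:*/14}
Op 2: register job_B */4 -> active={job_B:*/4, job_C:*/14}
Op 3: register job_C */15 -> active={job_B:*/4, job_C:*/15}
Op 4: register job_D */5 -> active={job_B:*/4, job_C:*/15, job_D:*/5}
Op 5: register job_A */4 -> active={job_A:*/4, job_B:*/4, job_C:*/15, job_D:*/5}
Op 6: register job_D */13 -> active={job_A:*/4, job_B:*/4, job_C:*/15, job_D:*/13}
Op 7: register job_D */8 -> active={job_A:*/4, job_B:*/4, job_C:*/15, job_D:*/8}
Op 8: register job_F */13 -> active={job_A:*/4, job_B:*/4, job_C:*/15, job_D:*/8, job_F:*/13}
Op 9: register job_A */5 -> active={job_A:*/5, job_B:*/4, job_C:*/15, job_D:*/8, job_F:*/13}
Op 10: unregister job_F -> active={job_A:*/5, job_B:*/4, job_C:*/15, job_D:*/8}
  job_A: interval 5, next fire after T=75 is 80
  job_B: interval 4, next fire after T=75 is 76
  job_C: interval 15, next fire after T=75 is 90
  job_D: interval 8, next fire after T=75 is 80
Earliest = 76, winner (lex tiebreak) = job_B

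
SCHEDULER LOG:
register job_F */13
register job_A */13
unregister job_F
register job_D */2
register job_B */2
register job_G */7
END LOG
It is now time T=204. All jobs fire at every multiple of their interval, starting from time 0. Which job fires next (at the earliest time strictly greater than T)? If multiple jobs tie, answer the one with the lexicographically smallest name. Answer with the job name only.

Answer: job_B

Derivation:
Op 1: register job_F */13 -> active={job_F:*/13}
Op 2: register job_A */13 -> active={job_A:*/13, job_F:*/13}
Op 3: unregister job_F -> active={job_A:*/13}
Op 4: register job_D */2 -> active={job_A:*/13, job_D:*/2}
Op 5: register job_B */2 -> active={job_A:*/13, job_B:*/2, job_D:*/2}
Op 6: register job_G */7 -> active={job_A:*/13, job_B:*/2, job_D:*/2, job_G:*/7}
  job_A: interval 13, next fire after T=204 is 208
  job_B: interval 2, next fire after T=204 is 206
  job_D: interval 2, next fire after T=204 is 206
  job_G: interval 7, next fire after T=204 is 210
Earliest = 206, winner (lex tiebreak) = job_B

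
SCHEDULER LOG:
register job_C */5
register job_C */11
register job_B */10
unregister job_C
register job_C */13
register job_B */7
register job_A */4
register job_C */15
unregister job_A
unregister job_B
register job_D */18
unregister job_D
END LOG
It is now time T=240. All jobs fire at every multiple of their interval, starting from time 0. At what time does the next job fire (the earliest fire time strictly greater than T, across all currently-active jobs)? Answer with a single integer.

Op 1: register job_C */5 -> active={job_C:*/5}
Op 2: register job_C */11 -> active={job_C:*/11}
Op 3: register job_B */10 -> active={job_B:*/10, job_C:*/11}
Op 4: unregister job_C -> active={job_B:*/10}
Op 5: register job_C */13 -> active={job_B:*/10, job_C:*/13}
Op 6: register job_B */7 -> active={job_B:*/7, job_C:*/13}
Op 7: register job_A */4 -> active={job_A:*/4, job_B:*/7, job_C:*/13}
Op 8: register job_C */15 -> active={job_A:*/4, job_B:*/7, job_C:*/15}
Op 9: unregister job_A -> active={job_B:*/7, job_C:*/15}
Op 10: unregister job_B -> active={job_C:*/15}
Op 11: register job_D */18 -> active={job_C:*/15, job_D:*/18}
Op 12: unregister job_D -> active={job_C:*/15}
  job_C: interval 15, next fire after T=240 is 255
Earliest fire time = 255 (job job_C)

Answer: 255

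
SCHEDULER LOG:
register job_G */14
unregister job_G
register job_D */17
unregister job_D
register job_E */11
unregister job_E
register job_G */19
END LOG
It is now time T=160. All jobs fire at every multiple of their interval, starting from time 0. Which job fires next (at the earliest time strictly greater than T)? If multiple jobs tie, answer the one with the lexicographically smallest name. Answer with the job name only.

Op 1: register job_G */14 -> active={job_G:*/14}
Op 2: unregister job_G -> active={}
Op 3: register job_D */17 -> active={job_D:*/17}
Op 4: unregister job_D -> active={}
Op 5: register job_E */11 -> active={job_E:*/11}
Op 6: unregister job_E -> active={}
Op 7: register job_G */19 -> active={job_G:*/19}
  job_G: interval 19, next fire after T=160 is 171
Earliest = 171, winner (lex tiebreak) = job_G

Answer: job_G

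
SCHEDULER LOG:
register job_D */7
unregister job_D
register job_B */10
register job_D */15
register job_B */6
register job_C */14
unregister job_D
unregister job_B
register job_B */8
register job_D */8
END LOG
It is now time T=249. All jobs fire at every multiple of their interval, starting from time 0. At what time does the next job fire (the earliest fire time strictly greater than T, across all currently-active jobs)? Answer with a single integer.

Op 1: register job_D */7 -> active={job_D:*/7}
Op 2: unregister job_D -> active={}
Op 3: register job_B */10 -> active={job_B:*/10}
Op 4: register job_D */15 -> active={job_B:*/10, job_D:*/15}
Op 5: register job_B */6 -> active={job_B:*/6, job_D:*/15}
Op 6: register job_C */14 -> active={job_B:*/6, job_C:*/14, job_D:*/15}
Op 7: unregister job_D -> active={job_B:*/6, job_C:*/14}
Op 8: unregister job_B -> active={job_C:*/14}
Op 9: register job_B */8 -> active={job_B:*/8, job_C:*/14}
Op 10: register job_D */8 -> active={job_B:*/8, job_C:*/14, job_D:*/8}
  job_B: interval 8, next fire after T=249 is 256
  job_C: interval 14, next fire after T=249 is 252
  job_D: interval 8, next fire after T=249 is 256
Earliest fire time = 252 (job job_C)

Answer: 252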